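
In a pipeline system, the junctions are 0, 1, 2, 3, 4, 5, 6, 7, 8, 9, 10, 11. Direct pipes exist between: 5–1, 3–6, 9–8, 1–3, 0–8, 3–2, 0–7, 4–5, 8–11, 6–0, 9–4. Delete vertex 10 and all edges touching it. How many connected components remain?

With 10 gone, the remaining components are: {0, 1, 2, 3, 4, 5, 6, 7, 8, 9, 11}.
That is 1 component.

1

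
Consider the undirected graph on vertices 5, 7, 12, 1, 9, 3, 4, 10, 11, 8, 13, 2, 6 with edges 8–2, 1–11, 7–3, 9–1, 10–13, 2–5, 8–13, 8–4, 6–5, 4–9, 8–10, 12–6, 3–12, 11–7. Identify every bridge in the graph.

The edges on the cycle 8-10-13-8 are not bridges since each lies on that cycle.
Every edge lies on some cycle, so there are no bridges.

none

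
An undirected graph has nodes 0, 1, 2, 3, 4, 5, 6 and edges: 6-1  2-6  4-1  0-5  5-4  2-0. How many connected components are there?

2

3 is isolated — a component by itself.
Starting from 0 we can reach 0, 1, 2, 4, 5, 6. That is one component of size 6.
Total: 2 components.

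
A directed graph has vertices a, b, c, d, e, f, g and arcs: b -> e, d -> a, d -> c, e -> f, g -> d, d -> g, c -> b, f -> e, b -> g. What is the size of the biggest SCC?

4

{b, c, d, g} are all mutually reachable — one SCC of size 4.
{e, f} are all mutually reachable — one SCC of size 2.
{a} is an SCC by itself.
The largest has 4 vertices.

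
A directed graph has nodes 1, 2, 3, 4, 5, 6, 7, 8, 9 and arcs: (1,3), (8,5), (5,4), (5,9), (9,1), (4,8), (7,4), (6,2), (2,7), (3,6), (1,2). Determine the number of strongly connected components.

1

{1, 2, 3, 4, 5, 6, 7, 8, 9} are all mutually reachable — one SCC of size 9.
That gives 1 strongly connected component.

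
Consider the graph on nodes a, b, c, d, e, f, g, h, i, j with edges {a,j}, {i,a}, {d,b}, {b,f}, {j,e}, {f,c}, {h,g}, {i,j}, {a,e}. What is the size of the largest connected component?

4

Starting from g we can reach g, h. That is one component of size 2.
Starting from b we can reach b, c, d, f. That is one component of size 4.
Starting from a we can reach a, e, i, j. That is one component of size 4.
The largest has 4 vertices.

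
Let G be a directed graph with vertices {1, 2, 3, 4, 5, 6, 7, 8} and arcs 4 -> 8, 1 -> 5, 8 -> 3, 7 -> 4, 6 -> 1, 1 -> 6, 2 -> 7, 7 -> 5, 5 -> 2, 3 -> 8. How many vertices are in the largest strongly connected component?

3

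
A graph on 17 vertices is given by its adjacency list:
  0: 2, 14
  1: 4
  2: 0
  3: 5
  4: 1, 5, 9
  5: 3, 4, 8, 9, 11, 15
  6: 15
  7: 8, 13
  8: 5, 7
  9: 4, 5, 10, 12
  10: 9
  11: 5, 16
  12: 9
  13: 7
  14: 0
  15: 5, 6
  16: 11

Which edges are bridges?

0-14, 0-2, 1-4, 10-9, 11-16, 11-5, 12-9, 13-7, 15-5, 15-6, 3-5, 5-8, 7-8

The edges on the cycle 5-4-9-5 are not bridges since each lies on that cycle.
But removing 9-10 disconnects 9 from 10; removing 11-16 disconnects 11 from 16; removing 5-8 disconnects 5 from 8; removing 8-7 disconnects 8 from 7 — these are bridges.
In total 13 edges are bridges.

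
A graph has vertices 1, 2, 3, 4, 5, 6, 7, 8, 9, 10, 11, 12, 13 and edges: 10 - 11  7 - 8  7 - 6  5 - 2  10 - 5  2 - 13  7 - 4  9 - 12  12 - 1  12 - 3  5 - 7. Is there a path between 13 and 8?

From 13 we can reach 2, 4, 5, 6, 7, 8, 10, 11, 13, which includes 8.

Yes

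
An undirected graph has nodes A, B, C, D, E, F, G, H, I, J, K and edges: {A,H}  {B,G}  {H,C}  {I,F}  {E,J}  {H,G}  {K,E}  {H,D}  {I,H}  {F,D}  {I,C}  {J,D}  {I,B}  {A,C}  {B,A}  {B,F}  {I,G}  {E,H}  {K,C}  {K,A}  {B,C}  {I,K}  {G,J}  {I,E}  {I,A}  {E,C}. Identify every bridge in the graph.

none

The edges on the cycle K-A-C-K are not bridges since each lies on that cycle.
Every edge lies on some cycle, so there are no bridges.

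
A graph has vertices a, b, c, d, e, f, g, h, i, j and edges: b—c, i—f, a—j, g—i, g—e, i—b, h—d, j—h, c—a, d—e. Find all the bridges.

f-i

The edges on the cycle g-i-b-c-a-j-h-d-e-g are not bridges since each lies on that cycle.
But removing i—f disconnects i from f — this is a bridge.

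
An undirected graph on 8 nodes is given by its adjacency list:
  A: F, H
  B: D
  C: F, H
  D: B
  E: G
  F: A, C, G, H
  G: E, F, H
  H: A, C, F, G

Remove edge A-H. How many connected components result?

A and H are still connected via A-F-H, so the component count stays at 2.

2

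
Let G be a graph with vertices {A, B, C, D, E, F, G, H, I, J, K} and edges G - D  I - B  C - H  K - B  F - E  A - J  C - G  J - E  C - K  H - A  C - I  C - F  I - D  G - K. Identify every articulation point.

C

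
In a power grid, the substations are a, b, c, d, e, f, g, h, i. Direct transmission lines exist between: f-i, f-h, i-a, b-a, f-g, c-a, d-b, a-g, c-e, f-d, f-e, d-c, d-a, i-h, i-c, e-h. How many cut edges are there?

The edges on the cycle f-d-b-a-c-i-f are not bridges since each lies on that cycle.
Every edge lies on some cycle, so there are no bridges.

0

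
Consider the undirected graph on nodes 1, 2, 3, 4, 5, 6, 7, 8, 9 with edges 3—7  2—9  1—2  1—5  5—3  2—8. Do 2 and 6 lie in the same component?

No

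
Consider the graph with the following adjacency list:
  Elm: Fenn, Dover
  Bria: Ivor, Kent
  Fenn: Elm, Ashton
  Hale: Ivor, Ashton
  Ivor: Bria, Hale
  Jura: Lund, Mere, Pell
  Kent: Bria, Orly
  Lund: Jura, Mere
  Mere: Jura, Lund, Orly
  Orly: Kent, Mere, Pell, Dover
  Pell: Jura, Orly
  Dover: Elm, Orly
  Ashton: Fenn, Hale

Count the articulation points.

1

Removing Orly increases the component count from 1 to 2, so Orly is a cut vertex.
By contrast removing Bria leaves 1 component; it is not a cut vertex. No other vertex is a cut vertex either.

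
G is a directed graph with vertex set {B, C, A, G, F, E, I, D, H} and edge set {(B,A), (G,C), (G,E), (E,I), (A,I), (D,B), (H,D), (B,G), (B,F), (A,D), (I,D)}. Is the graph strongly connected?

There is no directed path from I to H, so the graph is not strongly connected.

No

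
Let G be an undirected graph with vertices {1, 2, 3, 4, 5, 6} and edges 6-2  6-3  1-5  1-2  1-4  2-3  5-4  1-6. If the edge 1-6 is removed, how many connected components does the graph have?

1 and 6 are still connected via 1-2-6, so the component count stays at 1.

1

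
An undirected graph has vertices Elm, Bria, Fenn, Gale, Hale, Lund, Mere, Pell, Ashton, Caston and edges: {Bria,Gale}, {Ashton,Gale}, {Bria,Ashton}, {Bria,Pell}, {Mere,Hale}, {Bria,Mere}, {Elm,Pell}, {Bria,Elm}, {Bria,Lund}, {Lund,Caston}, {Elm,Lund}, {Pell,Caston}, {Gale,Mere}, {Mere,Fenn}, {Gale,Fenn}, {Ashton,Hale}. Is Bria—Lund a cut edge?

No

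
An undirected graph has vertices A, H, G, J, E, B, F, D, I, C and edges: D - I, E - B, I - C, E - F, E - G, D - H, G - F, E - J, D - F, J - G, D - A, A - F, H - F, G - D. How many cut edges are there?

The edges on the cycle E-J-G-E are not bridges since each lies on that cycle.
But removing E - B disconnects E from B; removing C - I disconnects C from I; removing D - I disconnects D from I — these are bridges.
That makes 3 bridges.

3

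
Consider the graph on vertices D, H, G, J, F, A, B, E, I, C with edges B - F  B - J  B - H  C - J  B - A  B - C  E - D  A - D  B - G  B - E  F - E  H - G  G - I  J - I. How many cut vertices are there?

Removing B increases the component count from 1 to 2, so B is a cut vertex.
By contrast removing A leaves 1 component; it is not a cut vertex. No other vertex is a cut vertex either.

1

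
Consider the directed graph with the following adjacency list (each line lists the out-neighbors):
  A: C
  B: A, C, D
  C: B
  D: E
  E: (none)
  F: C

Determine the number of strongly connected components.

4

{A, B, C} are all mutually reachable — one SCC of size 3.
{D} is an SCC by itself.
{F} is an SCC by itself.
{E} is an SCC by itself.
That gives 4 strongly connected components.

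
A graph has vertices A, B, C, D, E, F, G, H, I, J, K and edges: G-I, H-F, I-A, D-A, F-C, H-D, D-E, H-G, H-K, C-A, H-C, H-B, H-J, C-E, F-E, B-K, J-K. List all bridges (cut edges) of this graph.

The edges on the cycle H-G-I-A-D-H are not bridges since each lies on that cycle.
Every edge lies on some cycle, so there are no bridges.

none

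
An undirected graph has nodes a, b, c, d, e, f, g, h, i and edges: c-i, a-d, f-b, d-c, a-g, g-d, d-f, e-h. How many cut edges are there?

The edges on the cycle a-g-d-a are not bridges since each lies on that cycle.
But removing f-b disconnects f from b; removing d-f disconnects d from f; removing d-c disconnects d from c; removing h-e disconnects h from e — these are bridges.
In total 5 edges are bridges.

5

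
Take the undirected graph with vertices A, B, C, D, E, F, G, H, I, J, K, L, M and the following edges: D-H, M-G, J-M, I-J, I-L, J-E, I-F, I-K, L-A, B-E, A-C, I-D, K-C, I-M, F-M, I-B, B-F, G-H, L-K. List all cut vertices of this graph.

Removing I increases the component count from 1 to 2, so I is a cut vertex.
By contrast removing J leaves 1 component; it is not a cut vertex. No other vertex is a cut vertex either.

I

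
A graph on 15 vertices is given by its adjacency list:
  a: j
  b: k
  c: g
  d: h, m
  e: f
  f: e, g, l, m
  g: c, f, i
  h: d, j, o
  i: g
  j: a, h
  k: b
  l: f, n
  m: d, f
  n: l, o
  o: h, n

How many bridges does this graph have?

7

The edges on the cycle d-m-f-l-n-o-h-d are not bridges since each lies on that cycle.
But removing e-f disconnects e from f; removing j-h disconnects j from h; removing i-g disconnects i from g; removing b-k disconnects b from k — these are bridges.
In total 7 edges are bridges.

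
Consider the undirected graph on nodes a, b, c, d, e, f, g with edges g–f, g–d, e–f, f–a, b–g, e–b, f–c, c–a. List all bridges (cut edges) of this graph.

d-g

The edges on the cycle f-c-a-f are not bridges since each lies on that cycle.
But removing g–d disconnects g from d — this is a bridge.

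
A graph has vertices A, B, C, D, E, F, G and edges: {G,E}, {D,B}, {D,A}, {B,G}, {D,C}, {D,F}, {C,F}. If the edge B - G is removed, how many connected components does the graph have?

Before removal there is 1 component.
B - G is a bridge — removing it separates B's side from G's side.
After removal: 2 components.

2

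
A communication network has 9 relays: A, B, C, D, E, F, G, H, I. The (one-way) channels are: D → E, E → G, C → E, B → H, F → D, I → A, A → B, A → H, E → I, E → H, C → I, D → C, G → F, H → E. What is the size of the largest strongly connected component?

9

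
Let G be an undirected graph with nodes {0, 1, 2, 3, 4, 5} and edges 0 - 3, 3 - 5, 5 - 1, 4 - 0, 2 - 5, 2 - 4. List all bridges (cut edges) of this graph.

The edges on the cycle 2-4-0-3-5-2 are not bridges since each lies on that cycle.
But removing 5 - 1 disconnects 5 from 1 — this is a bridge.

1-5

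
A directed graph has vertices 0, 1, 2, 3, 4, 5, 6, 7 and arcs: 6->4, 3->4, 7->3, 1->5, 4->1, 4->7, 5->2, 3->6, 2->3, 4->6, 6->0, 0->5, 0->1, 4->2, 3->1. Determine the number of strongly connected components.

1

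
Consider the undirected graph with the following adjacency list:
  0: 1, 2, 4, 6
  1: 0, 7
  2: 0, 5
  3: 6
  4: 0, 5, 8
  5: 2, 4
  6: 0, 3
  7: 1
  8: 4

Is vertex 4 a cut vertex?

Yes

Deleting 4 raises the number of components from 1 to 2, so 4 is a cut vertex.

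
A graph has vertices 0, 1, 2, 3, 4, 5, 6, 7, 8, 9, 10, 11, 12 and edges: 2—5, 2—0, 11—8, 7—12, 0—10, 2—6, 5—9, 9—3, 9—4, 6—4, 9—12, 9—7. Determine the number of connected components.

3

1 is isolated — a component by itself.
Starting from 8 we can reach 8, 11. That is one component of size 2.
Starting from 0 we can reach 0, 2, 3, 4, 5, 6, 7, 9, 10, 12. That is one component of size 10.
Total: 3 components.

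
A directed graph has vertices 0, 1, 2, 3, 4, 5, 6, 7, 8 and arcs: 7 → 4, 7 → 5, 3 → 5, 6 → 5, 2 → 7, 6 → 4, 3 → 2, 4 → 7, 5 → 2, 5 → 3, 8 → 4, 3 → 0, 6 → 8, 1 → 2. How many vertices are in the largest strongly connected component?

5

{2, 3, 4, 5, 7} are all mutually reachable — one SCC of size 5.
{0} is an SCC by itself.
{1} is an SCC by itself.
{6} is an SCC by itself.
{8} is an SCC by itself.
The largest has 5 vertices.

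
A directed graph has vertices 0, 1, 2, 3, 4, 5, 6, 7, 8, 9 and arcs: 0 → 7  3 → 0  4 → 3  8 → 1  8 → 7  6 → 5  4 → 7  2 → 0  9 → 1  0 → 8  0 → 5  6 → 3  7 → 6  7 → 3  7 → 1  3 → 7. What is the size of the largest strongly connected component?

5

{0, 3, 6, 7, 8} are all mutually reachable — one SCC of size 5.
{2} is an SCC by itself.
{4} is an SCC by itself.
{9} is an SCC by itself.
{5} is an SCC by itself.
(and 1 more singleton SCC)
The largest has 5 vertices.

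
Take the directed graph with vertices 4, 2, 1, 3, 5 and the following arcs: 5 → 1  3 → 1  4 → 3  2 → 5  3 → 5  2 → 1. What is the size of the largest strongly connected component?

{4} is an SCC by itself.
{1} is an SCC by itself.
{2} is an SCC by itself.
{5} is an SCC by itself.
{3} is an SCC by itself.
The largest has 1 vertex.

1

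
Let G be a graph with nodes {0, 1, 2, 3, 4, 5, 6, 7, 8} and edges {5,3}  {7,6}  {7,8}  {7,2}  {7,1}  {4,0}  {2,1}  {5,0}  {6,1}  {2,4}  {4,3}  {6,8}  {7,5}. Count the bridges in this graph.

0

The edges on the cycle 7-6-8-7 are not bridges since each lies on that cycle.
Every edge lies on some cycle, so there are no bridges.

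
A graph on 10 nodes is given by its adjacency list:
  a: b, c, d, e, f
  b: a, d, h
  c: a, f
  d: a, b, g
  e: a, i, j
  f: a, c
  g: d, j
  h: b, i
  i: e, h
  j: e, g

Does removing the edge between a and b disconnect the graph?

No

After removing a-b, the path a-d-b still connects them, so the edge is not a bridge.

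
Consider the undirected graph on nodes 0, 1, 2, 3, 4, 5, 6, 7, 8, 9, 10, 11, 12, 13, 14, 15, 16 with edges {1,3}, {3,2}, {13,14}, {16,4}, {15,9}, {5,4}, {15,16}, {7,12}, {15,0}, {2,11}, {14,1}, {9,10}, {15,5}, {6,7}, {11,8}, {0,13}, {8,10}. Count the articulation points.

Removing 7 increases the component count from 2 to 3, so 7 is a cut vertex.
Removing 15 increases the component count from 2 to 3, so 15 is a cut vertex.
By contrast removing 2 leaves 2 components; it is not a cut vertex. No other vertex is a cut vertex either.

2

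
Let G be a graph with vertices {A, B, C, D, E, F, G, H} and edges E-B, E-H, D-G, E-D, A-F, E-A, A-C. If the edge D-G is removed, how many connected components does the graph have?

2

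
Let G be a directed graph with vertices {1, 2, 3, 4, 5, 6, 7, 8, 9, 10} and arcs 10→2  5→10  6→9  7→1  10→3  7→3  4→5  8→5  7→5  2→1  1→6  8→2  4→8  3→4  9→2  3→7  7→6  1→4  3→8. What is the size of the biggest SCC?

10

{1, 2, 3, 4, 5, 6, 7, 8, 9, 10} are all mutually reachable — one SCC of size 10.
The largest has 10 vertices.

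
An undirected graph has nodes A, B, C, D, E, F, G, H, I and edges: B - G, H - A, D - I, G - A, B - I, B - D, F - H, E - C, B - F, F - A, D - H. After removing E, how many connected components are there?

2

With E gone, the remaining components are: {C}; {A, B, D, F, G, H, I}.
That is 2 components.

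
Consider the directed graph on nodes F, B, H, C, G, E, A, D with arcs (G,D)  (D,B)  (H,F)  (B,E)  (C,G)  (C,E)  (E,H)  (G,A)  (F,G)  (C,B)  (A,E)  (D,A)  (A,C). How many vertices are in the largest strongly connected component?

{A, B, C, D, E, F, G, H} are all mutually reachable — one SCC of size 8.
The largest has 8 vertices.

8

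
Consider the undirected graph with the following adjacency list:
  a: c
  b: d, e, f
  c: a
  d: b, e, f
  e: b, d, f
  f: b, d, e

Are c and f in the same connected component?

No

The component containing c is {a, c}, and f is not in it.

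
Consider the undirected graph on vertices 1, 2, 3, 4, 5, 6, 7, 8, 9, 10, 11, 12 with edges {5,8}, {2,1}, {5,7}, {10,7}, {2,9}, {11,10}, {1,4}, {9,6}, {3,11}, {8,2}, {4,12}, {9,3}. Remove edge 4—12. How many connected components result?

2

Before removal there is 1 component.
4—12 is a bridge — removing it separates 4's side from 12's side.
After removal: 2 components.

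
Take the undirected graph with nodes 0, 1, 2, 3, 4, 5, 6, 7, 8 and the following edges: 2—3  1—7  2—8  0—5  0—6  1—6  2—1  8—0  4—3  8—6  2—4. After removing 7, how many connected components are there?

1

With 7 gone, the remaining components are: {0, 1, 2, 3, 4, 5, 6, 8}.
That is 1 component.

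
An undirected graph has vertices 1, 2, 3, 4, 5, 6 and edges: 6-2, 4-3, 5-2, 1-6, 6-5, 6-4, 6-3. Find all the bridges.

The edges on the cycle 6-5-2-6 are not bridges since each lies on that cycle.
But removing 6-1 disconnects 6 from 1 — this is a bridge.

1-6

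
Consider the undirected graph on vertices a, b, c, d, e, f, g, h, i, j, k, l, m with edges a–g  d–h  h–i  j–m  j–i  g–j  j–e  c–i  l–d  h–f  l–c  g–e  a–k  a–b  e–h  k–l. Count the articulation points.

Removing a increases the component count from 1 to 2, so a is a cut vertex.
Removing h increases the component count from 1 to 2, so h is a cut vertex.
Removing j increases the component count from 1 to 2, so j is a cut vertex.
By contrast removing l leaves 1 component; it is not a cut vertex. No other vertex is a cut vertex either.

3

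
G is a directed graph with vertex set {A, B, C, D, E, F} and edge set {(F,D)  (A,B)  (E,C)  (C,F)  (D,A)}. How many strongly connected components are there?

{C} is an SCC by itself.
{F} is an SCC by itself.
{E} is an SCC by itself.
{A} is an SCC by itself.
{D} is an SCC by itself.
(and 1 more singleton SCC)
That gives 6 strongly connected components.

6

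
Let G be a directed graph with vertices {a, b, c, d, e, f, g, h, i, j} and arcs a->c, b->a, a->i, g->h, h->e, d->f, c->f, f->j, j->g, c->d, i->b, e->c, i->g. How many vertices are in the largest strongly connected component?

{c, d, e, f, g, h, j} are all mutually reachable — one SCC of size 7.
{a, b, i} are all mutually reachable — one SCC of size 3.
The largest has 7 vertices.

7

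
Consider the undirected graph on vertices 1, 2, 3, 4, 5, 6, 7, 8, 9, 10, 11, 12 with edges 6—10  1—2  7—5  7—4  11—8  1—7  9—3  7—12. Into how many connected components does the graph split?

4

Starting from 6 we can reach 6, 10. That is one component of size 2.
Starting from 3 we can reach 3, 9. That is one component of size 2.
Starting from 8 we can reach 8, 11. That is one component of size 2.
Starting from 1 we can reach 1, 2, 4, 5, 7, 12. That is one component of size 6.
Total: 4 components.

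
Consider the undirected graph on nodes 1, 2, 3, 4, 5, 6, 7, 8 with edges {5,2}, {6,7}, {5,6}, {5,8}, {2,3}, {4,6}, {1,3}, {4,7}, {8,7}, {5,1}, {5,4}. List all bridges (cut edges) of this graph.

none

The edges on the cycle 5-4-6-5 are not bridges since each lies on that cycle.
Every edge lies on some cycle, so there are no bridges.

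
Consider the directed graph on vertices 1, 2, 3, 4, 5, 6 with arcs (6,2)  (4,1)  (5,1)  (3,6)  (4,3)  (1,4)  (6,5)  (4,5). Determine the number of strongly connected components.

2

{1, 3, 4, 5, 6} are all mutually reachable — one SCC of size 5.
{2} is an SCC by itself.
That gives 2 strongly connected components.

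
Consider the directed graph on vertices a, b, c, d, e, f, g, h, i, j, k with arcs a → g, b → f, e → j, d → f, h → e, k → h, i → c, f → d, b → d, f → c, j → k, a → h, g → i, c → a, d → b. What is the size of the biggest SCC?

{a, c, g, i} are all mutually reachable — one SCC of size 4.
{e, h, j, k} are all mutually reachable — one SCC of size 4.
{b, d, f} are all mutually reachable — one SCC of size 3.
The largest has 4 vertices.

4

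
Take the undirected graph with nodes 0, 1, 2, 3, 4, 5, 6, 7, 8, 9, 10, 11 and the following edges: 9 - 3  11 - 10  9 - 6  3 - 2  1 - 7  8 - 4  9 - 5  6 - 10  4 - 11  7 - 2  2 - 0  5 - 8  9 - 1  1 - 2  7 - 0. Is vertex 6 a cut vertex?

No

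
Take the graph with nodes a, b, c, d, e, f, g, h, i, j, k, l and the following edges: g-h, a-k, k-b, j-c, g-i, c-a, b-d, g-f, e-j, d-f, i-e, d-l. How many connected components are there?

Starting from a we can reach a, b, c, d, e, f, g, h, i, j, k, l. That is one component of size 12.
Total: 1 component.

1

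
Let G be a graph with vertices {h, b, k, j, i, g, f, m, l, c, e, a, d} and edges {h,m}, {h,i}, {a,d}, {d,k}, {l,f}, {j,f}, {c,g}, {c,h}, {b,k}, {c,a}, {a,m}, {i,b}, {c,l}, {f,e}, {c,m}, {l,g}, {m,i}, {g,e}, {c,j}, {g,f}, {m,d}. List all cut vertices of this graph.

Removing c increases the component count from 1 to 2, so c is a cut vertex.
By contrast removing f leaves 1 component; it is not a cut vertex. No other vertex is a cut vertex either.

c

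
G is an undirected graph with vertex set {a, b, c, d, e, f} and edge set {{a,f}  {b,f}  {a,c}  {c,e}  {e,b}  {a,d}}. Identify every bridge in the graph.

The edges on the cycle a-c-e-b-f-a are not bridges since each lies on that cycle.
But removing a-d disconnects a from d — this is a bridge.

a-d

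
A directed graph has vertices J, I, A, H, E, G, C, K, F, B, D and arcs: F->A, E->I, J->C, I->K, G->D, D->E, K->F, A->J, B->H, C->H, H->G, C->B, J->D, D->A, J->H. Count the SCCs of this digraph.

1

{A, B, C, D, E, F, G, H, I, J, K} are all mutually reachable — one SCC of size 11.
That gives 1 strongly connected component.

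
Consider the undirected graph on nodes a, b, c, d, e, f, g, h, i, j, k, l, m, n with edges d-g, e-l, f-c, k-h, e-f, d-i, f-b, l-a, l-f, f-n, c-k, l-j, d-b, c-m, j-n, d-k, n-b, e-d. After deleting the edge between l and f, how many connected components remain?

l and f are still connected via l-e-f, so the component count stays at 1.

1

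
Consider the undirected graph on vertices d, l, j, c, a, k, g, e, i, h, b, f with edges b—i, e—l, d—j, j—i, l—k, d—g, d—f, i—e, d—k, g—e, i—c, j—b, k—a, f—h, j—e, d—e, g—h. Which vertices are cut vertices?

i, k

Removing i increases the component count from 1 to 2, so i is a cut vertex.
Removing k increases the component count from 1 to 2, so k is a cut vertex.
By contrast removing g leaves 1 component; it is not a cut vertex. No other vertex is a cut vertex either.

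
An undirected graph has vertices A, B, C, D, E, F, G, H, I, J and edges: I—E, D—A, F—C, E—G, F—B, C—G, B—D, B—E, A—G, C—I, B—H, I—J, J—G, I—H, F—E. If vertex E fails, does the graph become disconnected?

No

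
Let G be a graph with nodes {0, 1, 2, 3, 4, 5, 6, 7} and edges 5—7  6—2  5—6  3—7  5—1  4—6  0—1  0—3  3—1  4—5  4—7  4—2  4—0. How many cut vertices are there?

0

Removing 5, for instance, still leaves 1 component. No single vertex removal increases the component count — the graph has no articulation points.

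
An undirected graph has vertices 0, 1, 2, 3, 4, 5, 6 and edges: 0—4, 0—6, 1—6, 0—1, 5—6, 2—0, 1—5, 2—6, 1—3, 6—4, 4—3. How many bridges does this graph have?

The edges on the cycle 2-0-1-5-6-2 are not bridges since each lies on that cycle.
Every edge lies on some cycle, so there are no bridges.

0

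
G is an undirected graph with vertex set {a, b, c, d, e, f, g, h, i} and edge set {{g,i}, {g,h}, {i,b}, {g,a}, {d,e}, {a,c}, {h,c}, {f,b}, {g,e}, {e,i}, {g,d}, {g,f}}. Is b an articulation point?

Deleting b leaves 1 component (was 1) (its neighbors f, i remain connected to each other), so b is not a cut vertex.

No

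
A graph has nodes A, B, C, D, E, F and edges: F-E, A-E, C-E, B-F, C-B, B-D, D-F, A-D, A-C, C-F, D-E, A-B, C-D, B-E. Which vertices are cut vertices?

Removing B, for instance, still leaves 1 component. No single vertex removal increases the component count — the graph has no articulation points.

none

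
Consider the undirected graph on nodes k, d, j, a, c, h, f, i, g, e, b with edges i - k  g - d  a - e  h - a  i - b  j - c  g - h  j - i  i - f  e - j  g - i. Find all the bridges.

b-i, c-j, d-g, f-i, i-k

The edges on the cycle g-h-a-e-j-i-g are not bridges since each lies on that cycle.
But removing g - d disconnects g from d; removing i - k disconnects i from k; removing f - i disconnects f from i; removing c - j disconnects c from j — these are bridges.
In total 5 edges are bridges.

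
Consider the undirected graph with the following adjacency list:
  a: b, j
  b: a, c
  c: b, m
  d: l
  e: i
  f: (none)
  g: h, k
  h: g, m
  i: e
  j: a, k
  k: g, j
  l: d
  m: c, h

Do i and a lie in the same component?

No

The component containing i is {e, i}, and a is not in it.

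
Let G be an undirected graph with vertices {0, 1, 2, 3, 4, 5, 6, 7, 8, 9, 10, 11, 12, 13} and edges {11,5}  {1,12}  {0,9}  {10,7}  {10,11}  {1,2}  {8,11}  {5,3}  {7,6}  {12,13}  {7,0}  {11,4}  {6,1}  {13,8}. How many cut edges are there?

The edges on the cycle 10-7-6-1-12-13-8-11-10 are not bridges since each lies on that cycle.
But removing 0—9 disconnects 0 from 9; removing 5—3 disconnects 5 from 3; removing 2—1 disconnects 2 from 1; removing 5—11 disconnects 5 from 11 — these are bridges.
In total 6 edges are bridges.

6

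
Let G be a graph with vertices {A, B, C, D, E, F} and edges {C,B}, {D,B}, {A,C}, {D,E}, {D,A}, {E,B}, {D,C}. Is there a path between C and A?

From C we can reach A, B, C, D, E, which includes A.

Yes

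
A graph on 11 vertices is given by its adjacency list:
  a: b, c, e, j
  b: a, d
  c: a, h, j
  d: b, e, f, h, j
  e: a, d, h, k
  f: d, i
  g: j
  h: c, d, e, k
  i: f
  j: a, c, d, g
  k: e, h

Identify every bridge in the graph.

The edges on the cycle d-b-a-j-d are not bridges since each lies on that cycle.
But removing i-f disconnects i from f; removing j-g disconnects j from g; removing d-f disconnects d from f — these are bridges.

d-f, f-i, g-j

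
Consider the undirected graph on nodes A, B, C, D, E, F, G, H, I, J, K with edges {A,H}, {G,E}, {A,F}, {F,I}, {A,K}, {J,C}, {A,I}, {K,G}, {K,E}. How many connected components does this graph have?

B is isolated — a component by itself.
D is isolated — a component by itself.
Starting from C we can reach C, J. That is one component of size 2.
Starting from A we can reach A, E, F, G, H, I, K. That is one component of size 7.
Total: 4 components.

4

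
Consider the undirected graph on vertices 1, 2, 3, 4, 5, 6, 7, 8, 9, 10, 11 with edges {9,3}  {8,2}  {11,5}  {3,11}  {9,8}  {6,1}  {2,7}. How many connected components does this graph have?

4 is isolated — a component by itself.
10 is isolated — a component by itself.
Starting from 1 we can reach 1, 6. That is one component of size 2.
Starting from 2 we can reach 2, 3, 5, 7, 8, 9, 11. That is one component of size 7.
Total: 4 components.

4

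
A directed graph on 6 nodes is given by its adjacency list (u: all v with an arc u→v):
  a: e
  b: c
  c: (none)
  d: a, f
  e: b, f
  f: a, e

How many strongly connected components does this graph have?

{a, e, f} are all mutually reachable — one SCC of size 3.
{c} is an SCC by itself.
{b} is an SCC by itself.
{d} is an SCC by itself.
That gives 4 strongly connected components.

4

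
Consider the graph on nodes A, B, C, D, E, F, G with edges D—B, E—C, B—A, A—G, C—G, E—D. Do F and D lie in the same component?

The component containing F is {F}, and D is not in it.

No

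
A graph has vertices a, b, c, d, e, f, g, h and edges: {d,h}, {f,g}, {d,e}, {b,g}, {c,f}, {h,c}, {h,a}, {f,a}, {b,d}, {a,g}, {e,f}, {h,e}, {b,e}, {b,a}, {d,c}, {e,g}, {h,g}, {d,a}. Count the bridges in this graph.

0

The edges on the cycle b-d-h-c-f-g-e-b are not bridges since each lies on that cycle.
Every edge lies on some cycle, so there are no bridges.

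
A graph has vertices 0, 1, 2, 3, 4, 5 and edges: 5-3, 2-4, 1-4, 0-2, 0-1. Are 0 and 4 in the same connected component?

Yes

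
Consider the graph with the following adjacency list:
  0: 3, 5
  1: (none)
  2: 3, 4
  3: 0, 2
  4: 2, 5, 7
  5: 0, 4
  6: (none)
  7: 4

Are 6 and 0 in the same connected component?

No

The component containing 6 is {6}, and 0 is not in it.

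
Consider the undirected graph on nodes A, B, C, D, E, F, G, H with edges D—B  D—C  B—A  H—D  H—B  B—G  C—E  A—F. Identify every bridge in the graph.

A-B, A-F, B-G, C-D, C-E

The edges on the cycle H-D-B-H are not bridges since each lies on that cycle.
But removing D—C disconnects D from C; removing C—E disconnects C from E; removing B—A disconnects B from A; removing A—F disconnects A from F — these are bridges.
In total 5 edges are bridges.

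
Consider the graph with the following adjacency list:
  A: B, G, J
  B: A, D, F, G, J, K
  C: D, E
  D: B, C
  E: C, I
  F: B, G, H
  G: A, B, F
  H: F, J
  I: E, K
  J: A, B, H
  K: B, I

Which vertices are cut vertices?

B

Removing B increases the component count from 1 to 2, so B is a cut vertex.
By contrast removing H leaves 1 component; it is not a cut vertex. No other vertex is a cut vertex either.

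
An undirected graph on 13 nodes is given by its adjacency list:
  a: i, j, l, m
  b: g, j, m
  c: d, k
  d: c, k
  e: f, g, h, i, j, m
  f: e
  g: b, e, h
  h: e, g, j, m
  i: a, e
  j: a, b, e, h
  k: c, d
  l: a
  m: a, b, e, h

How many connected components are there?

Starting from c we can reach c, d, k. That is one component of size 3.
Starting from a we can reach a, b, e, f, g, h, i, j, l, m. That is one component of size 10.
Total: 2 components.

2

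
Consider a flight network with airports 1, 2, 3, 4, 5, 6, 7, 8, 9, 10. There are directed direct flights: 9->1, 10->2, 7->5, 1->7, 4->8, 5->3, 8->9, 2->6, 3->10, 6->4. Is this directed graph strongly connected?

From 5 we can reach every vertex (1, 2, 3, 4, 5, 6, 7, 8, 9, 10), and every vertex can reach 5 (1, 2, 3, 4, 5, 6, 7, 8, 9, 10). So the whole graph is one strongly connected component.

Yes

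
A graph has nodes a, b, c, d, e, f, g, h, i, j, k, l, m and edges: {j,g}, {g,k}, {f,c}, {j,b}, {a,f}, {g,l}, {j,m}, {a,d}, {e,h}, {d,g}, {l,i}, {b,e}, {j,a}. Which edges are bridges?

a-f, b-e, b-j, c-f, e-h, g-k, g-l, i-l, j-m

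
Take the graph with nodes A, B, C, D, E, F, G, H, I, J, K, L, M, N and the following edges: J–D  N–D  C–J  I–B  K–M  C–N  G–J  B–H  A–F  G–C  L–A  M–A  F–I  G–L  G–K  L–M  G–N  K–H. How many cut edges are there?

0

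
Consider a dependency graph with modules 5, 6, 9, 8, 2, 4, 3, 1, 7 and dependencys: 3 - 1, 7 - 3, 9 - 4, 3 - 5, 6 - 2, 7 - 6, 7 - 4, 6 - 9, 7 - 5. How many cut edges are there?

2

The edges on the cycle 7-6-9-4-7 are not bridges since each lies on that cycle.
But removing 3 - 1 disconnects 3 from 1; removing 6 - 2 disconnects 6 from 2 — these are bridges.
That makes 2 bridges.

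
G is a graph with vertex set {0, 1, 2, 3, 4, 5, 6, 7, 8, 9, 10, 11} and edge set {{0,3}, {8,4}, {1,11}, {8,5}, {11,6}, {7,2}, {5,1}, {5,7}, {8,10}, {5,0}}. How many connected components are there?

2

9 is isolated — a component by itself.
Starting from 0 we can reach 0, 1, 2, 3, 4, 5, 6, 7, 8, 10, 11. That is one component of size 11.
Total: 2 components.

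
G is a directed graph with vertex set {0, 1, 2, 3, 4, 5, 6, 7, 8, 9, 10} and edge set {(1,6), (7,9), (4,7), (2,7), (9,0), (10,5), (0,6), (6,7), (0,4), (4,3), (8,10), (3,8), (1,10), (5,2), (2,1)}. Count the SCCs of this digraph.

1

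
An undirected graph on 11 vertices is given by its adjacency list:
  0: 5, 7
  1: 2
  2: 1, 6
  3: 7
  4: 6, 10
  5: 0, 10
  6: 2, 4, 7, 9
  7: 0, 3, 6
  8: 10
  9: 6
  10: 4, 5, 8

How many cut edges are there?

5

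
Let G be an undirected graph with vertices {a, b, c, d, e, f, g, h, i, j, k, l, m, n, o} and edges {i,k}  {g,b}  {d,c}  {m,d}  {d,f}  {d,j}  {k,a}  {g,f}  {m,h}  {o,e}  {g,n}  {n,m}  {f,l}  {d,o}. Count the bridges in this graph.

The edges on the cycle g-n-m-d-f-g are not bridges since each lies on that cycle.
But removing f - l disconnects f from l; removing g - b disconnects g from b; removing o - e disconnects o from e; removing k - a disconnects k from a — these are bridges.
In total 9 edges are bridges.

9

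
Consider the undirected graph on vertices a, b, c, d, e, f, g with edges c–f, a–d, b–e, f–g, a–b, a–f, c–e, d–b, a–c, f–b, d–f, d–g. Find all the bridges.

none

The edges on the cycle a-c-f-a are not bridges since each lies on that cycle.
Every edge lies on some cycle, so there are no bridges.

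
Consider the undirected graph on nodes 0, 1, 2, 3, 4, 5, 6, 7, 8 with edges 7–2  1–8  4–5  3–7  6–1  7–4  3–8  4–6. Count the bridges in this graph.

2

The edges on the cycle 3-7-4-6-1-8-3 are not bridges since each lies on that cycle.
But removing 7–2 disconnects 7 from 2; removing 4–5 disconnects 4 from 5 — these are bridges.
That makes 2 bridges.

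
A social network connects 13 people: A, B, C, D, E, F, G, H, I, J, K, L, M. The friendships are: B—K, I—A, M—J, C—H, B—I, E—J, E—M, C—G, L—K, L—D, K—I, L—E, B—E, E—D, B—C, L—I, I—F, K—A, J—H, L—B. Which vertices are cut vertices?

C, I

Removing C increases the component count from 1 to 2, so C is a cut vertex.
Removing I increases the component count from 1 to 2, so I is a cut vertex.
By contrast removing H leaves 1 component; it is not a cut vertex. No other vertex is a cut vertex either.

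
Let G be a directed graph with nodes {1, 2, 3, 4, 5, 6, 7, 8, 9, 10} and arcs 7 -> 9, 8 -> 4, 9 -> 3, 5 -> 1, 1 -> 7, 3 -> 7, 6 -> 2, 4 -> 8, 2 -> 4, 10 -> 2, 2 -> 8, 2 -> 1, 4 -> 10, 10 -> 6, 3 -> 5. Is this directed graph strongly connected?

No

There is no directed path from 5 to 4, so the graph is not strongly connected.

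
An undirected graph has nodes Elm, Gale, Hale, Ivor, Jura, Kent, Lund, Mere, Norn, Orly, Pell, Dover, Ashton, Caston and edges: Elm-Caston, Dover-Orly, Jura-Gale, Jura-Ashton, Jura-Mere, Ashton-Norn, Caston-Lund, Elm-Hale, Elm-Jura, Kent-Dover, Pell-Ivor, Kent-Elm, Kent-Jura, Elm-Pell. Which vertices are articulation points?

Removing Elm increases the component count from 1 to 4, so Elm is a cut vertex.
Removing Jura increases the component count from 1 to 4, so Jura is a cut vertex.
Removing Kent increases the component count from 1 to 2, so Kent is a cut vertex.
Likewise Pell, Dover, Ashton, Caston are cut vertices.
By contrast removing Gale leaves 1 component; it is not a cut vertex. No other vertex is a cut vertex either.

Elm, Jura, Kent, Pell, Dover, Ashton, Caston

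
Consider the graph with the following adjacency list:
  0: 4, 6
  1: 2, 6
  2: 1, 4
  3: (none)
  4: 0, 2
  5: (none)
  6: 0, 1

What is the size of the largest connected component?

5 is isolated — a component by itself.
3 is isolated — a component by itself.
Starting from 0 we can reach 0, 1, 2, 4, 6. That is one component of size 5.
The largest has 5 vertices.

5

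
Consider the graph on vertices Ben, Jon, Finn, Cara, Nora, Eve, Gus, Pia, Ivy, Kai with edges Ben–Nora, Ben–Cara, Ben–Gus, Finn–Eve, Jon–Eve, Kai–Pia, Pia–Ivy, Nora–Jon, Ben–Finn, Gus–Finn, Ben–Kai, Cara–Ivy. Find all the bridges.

The edges on the cycle Ben-Kai-Pia-Ivy-Cara-Ben are not bridges since each lies on that cycle.
Every edge lies on some cycle, so there are no bridges.

none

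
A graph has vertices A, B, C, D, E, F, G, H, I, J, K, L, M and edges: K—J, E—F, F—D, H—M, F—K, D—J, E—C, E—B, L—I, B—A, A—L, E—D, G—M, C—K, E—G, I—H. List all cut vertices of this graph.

Removing E increases the component count from 1 to 2, so E is a cut vertex.
By contrast removing M leaves 1 component; it is not a cut vertex. No other vertex is a cut vertex either.

E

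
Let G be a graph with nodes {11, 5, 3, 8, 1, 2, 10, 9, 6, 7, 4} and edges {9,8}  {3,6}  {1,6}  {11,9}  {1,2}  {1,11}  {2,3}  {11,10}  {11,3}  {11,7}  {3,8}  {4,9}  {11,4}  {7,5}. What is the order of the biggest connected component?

11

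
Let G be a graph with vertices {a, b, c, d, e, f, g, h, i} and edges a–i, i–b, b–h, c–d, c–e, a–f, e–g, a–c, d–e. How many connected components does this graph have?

1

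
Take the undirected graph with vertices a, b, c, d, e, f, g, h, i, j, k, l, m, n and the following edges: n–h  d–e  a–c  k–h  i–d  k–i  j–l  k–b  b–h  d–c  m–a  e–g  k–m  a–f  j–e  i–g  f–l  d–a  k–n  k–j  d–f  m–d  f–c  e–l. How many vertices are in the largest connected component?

14

Starting from a we can reach a, b, c, d, e, f, g, h, i, j, k, l, m, n. That is one component of size 14.
The largest has 14 vertices.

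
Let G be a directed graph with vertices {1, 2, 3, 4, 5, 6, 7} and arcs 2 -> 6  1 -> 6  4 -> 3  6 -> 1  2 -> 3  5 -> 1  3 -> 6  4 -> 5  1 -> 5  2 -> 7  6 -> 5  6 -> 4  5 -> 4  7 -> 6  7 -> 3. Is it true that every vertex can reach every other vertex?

There is no directed path from 1 to 2, so the graph is not strongly connected.

No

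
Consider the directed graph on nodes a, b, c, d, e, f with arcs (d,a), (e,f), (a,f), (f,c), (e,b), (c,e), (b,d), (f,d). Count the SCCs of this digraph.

1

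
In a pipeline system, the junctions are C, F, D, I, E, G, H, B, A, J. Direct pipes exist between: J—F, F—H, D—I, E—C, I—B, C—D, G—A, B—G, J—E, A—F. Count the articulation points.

1

Removing F increases the component count from 1 to 2, so F is a cut vertex.
By contrast removing G leaves 1 component; it is not a cut vertex. No other vertex is a cut vertex either.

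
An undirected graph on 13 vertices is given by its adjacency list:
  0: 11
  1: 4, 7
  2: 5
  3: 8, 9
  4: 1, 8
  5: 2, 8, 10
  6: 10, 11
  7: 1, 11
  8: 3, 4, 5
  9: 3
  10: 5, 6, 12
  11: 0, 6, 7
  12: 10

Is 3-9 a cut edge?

Yes

Removing 3-9 leaves no path between 3 and 9: the component count goes from 1 to 2. So it is a bridge.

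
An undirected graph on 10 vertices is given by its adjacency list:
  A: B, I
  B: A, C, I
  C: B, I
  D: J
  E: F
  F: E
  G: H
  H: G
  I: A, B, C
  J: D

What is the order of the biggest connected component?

4

Starting from E we can reach E, F. That is one component of size 2.
Starting from G we can reach G, H. That is one component of size 2.
Starting from D we can reach D, J. That is one component of size 2.
Starting from A we can reach A, B, C, I. That is one component of size 4.
The largest has 4 vertices.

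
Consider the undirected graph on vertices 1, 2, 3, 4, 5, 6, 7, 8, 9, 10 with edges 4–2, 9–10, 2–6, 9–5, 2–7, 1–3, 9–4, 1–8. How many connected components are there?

Starting from 1 we can reach 1, 3, 8. That is one component of size 3.
Starting from 2 we can reach 2, 4, 5, 6, 7, 9, 10. That is one component of size 7.
Total: 2 components.

2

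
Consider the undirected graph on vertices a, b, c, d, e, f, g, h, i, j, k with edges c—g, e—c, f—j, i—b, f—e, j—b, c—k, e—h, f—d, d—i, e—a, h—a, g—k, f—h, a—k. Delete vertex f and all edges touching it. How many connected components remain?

2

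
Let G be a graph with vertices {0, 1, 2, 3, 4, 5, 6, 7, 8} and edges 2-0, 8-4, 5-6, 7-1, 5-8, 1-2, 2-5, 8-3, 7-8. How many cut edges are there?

The edges on the cycle 7-1-2-5-8-7 are not bridges since each lies on that cycle.
But removing 8-3 disconnects 8 from 3; removing 4-8 disconnects 4 from 8; removing 5-6 disconnects 5 from 6; removing 2-0 disconnects 2 from 0 — these are bridges.
That makes 4 bridges.

4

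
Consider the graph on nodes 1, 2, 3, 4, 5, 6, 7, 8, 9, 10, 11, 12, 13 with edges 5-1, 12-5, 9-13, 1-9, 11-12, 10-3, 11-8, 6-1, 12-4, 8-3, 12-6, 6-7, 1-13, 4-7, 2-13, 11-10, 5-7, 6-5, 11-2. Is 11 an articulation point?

Yes

Deleting 11 raises the number of components from 1 to 2, so 11 is a cut vertex.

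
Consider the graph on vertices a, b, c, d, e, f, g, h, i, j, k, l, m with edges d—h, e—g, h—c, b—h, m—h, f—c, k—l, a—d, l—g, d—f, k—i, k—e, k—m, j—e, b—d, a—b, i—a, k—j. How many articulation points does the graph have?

Removing k increases the component count from 1 to 2, so k is a cut vertex.
By contrast removing c leaves 1 component; it is not a cut vertex. No other vertex is a cut vertex either.

1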